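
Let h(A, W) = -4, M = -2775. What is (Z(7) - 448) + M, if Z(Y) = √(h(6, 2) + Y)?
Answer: -3223 + √3 ≈ -3221.3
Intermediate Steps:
Z(Y) = √(-4 + Y)
(Z(7) - 448) + M = (√(-4 + 7) - 448) - 2775 = (√3 - 448) - 2775 = (-448 + √3) - 2775 = -3223 + √3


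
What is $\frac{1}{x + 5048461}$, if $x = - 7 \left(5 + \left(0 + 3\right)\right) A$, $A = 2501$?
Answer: $\frac{1}{4908405} \approx 2.0373 \cdot 10^{-7}$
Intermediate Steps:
$x = -140056$ ($x = - 7 \left(5 + \left(0 + 3\right)\right) 2501 = - 7 \left(5 + 3\right) 2501 = \left(-7\right) 8 \cdot 2501 = \left(-56\right) 2501 = -140056$)
$\frac{1}{x + 5048461} = \frac{1}{-140056 + 5048461} = \frac{1}{4908405}$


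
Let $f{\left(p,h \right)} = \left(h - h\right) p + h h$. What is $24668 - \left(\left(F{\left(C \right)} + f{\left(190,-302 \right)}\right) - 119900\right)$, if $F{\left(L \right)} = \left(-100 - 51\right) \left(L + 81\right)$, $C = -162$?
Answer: $41133$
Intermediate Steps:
$F{\left(L \right)} = -12231 - 151 L$ ($F{\left(L \right)} = - 151 \left(81 + L\right) = -12231 - 151 L$)
$f{\left(p,h \right)} = h^{2}$ ($f{\left(p,h \right)} = 0 p + h^{2} = 0 + h^{2} = h^{2}$)
$24668 - \left(\left(F{\left(C \right)} + f{\left(190,-302 \right)}\right) - 119900\right) = 24668 - \left(\left(\left(-12231 - -24462\right) + \left(-302\right)^{2}\right) - 119900\right) = 24668 - \left(\left(\left(-12231 + 24462\right) + 91204\right) - 119900\right) = 24668 - \left(\left(12231 + 91204\right) - 119900\right) = 24668 - \left(103435 - 119900\right) = 24668 - -16465 = 24668 + 16465 = 41133$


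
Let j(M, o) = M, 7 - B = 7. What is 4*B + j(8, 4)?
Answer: 8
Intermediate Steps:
B = 0 (B = 7 - 1*7 = 7 - 7 = 0)
4*B + j(8, 4) = 4*0 + 8 = 0 + 8 = 8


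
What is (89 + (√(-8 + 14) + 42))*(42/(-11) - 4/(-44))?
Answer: -5371/11 - 41*√6/11 ≈ -497.40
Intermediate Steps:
(89 + (√(-8 + 14) + 42))*(42/(-11) - 4/(-44)) = (89 + (√6 + 42))*(42*(-1/11) - 4*(-1/44)) = (89 + (42 + √6))*(-42/11 + 1/11) = (131 + √6)*(-41/11) = -5371/11 - 41*√6/11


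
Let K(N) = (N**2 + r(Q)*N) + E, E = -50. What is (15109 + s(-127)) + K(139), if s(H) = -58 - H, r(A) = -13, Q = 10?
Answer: 32642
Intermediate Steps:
K(N) = -50 + N**2 - 13*N (K(N) = (N**2 - 13*N) - 50 = -50 + N**2 - 13*N)
(15109 + s(-127)) + K(139) = (15109 + (-58 - 1*(-127))) + (-50 + 139**2 - 13*139) = (15109 + (-58 + 127)) + (-50 + 19321 - 1807) = (15109 + 69) + 17464 = 15178 + 17464 = 32642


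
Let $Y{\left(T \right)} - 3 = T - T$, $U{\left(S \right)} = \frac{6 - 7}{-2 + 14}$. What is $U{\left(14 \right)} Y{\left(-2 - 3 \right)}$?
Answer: $- \frac{1}{4} \approx -0.25$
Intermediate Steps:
$U{\left(S \right)} = - \frac{1}{12}$
$Y{\left(T \right)} = 3$ ($Y{\left(T \right)} = 3 + \left(T - T\right) = 3 + 0 = 3$)
$U{\left(14 \right)} Y{\left(-2 - 3 \right)} = \left(- \frac{1}{12}\right) 3 = - \frac{1}{4}$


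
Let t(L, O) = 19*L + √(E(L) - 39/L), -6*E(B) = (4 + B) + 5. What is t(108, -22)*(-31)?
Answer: -63612 - 31*I*√715/6 ≈ -63612.0 - 138.15*I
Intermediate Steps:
E(B) = -3/2 - B/6 (E(B) = -((4 + B) + 5)/6 = -(9 + B)/6 = -3/2 - B/6)
t(L, O) = √(-3/2 - 39/L - L/6) + 19*L (t(L, O) = 19*L + √((-3/2 - L/6) - 39/L) = 19*L + √(-3/2 - 39/L - L/6) = √(-3/2 - 39/L - L/6) + 19*L)
t(108, -22)*(-31) = (19*108 + √(-54 - 1404/108 - 6*108)/6)*(-31) = (2052 + √(-54 - 1404*1/108 - 648)/6)*(-31) = (2052 + √(-54 - 13 - 648)/6)*(-31) = (2052 + √(-715)/6)*(-31) = (2052 + (I*√715)/6)*(-31) = (2052 + I*√715/6)*(-31) = -63612 - 31*I*√715/6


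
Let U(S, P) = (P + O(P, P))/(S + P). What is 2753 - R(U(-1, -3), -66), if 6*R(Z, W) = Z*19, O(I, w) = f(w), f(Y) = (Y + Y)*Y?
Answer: 22119/8 ≈ 2764.9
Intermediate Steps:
f(Y) = 2*Y**2 (f(Y) = (2*Y)*Y = 2*Y**2)
O(I, w) = 2*w**2
U(S, P) = (P + 2*P**2)/(P + S) (U(S, P) = (P + 2*P**2)/(S + P) = (P + 2*P**2)/(P + S))
R(Z, W) = 19*Z/6 (R(Z, W) = (Z*19)/6 = (19*Z)/6 = 19*Z/6)
2753 - R(U(-1, -3), -66) = 2753 - 19*(-3*(1 + 2*(-3))/(-3 - 1))/6 = 2753 - 19*(-3*(1 - 6)/(-4))/6 = 2753 - 19*(-3*(-1/4)*(-5))/6 = 2753 - 19*(-15)/(6*4) = 2753 - 1*(-95/8) = 2753 + 95/8 = 22119/8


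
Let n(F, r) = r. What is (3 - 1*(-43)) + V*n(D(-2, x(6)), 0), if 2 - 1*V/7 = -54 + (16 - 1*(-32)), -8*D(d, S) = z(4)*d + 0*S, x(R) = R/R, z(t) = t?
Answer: 46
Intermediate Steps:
x(R) = 1
D(d, S) = -d/2 (D(d, S) = -(4*d + 0*S)/8 = -(4*d + 0)/8 = -d/2)
V = 56 (V = 14 - 7*(-54 + (16 - 1*(-32))) = 14 - 7*(-54 + (16 + 32)) = 14 - 7*(-54 + 48) = 14 - 7*(-6) = 14 + 42 = 56)
(3 - 1*(-43)) + V*n(D(-2, x(6)), 0) = (3 - 1*(-43)) + 56*0 = (3 + 43) + 0 = 46 + 0 = 46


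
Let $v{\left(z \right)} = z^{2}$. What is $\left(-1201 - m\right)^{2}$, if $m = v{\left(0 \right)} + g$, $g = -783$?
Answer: $174724$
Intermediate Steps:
$m = -783$ ($m = 0^{2} - 783 = 0 - 783 = -783$)
$\left(-1201 - m\right)^{2} = \left(-1201 - -783\right)^{2} = \left(-1201 + 783\right)^{2} = \left(-418\right)^{2} = 174724$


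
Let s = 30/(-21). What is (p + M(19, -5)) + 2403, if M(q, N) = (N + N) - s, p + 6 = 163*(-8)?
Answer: 7591/7 ≈ 1084.4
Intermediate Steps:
p = -1310 (p = -6 + 163*(-8) = -6 - 1304 = -1310)
s = -10/7 (s = 30*(-1/21) = -10/7 ≈ -1.4286)
M(q, N) = 10/7 + 2*N (M(q, N) = (N + N) - 1*(-10/7) = 2*N + 10/7 = 10/7 + 2*N)
(p + M(19, -5)) + 2403 = (-1310 + (10/7 + 2*(-5))) + 2403 = (-1310 + (10/7 - 10)) + 2403 = (-1310 - 60/7) + 2403 = -9230/7 + 2403 = 7591/7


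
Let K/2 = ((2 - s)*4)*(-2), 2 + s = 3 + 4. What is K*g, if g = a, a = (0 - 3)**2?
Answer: 432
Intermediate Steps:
s = 5 (s = -2 + (3 + 4) = -2 + 7 = 5)
K = 48 (K = 2*(((2 - 1*5)*4)*(-2)) = 2*(((2 - 5)*4)*(-2)) = 2*(-3*4*(-2)) = 2*(-12*(-2)) = 2*24 = 48)
a = 9 (a = (-3)**2 = 9)
g = 9
K*g = 48*9 = 432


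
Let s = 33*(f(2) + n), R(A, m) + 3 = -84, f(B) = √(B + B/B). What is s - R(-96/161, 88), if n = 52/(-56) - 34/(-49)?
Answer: 7767/98 + 33*√3 ≈ 136.41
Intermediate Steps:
f(B) = √(1 + B) (f(B) = √(B + 1) = √(1 + B))
n = -23/98 (n = 52*(-1/56) - 34*(-1/49) = -13/14 + 34/49 = -23/98 ≈ -0.23469)
R(A, m) = -87 (R(A, m) = -3 - 84 = -87)
s = -759/98 + 33*√3 (s = 33*(√(1 + 2) - 23/98) = 33*(√3 - 23/98) = 33*(-23/98 + √3) = -759/98 + 33*√3 ≈ 49.413)
s - R(-96/161, 88) = (-759/98 + 33*√3) - 1*(-87) = (-759/98 + 33*√3) + 87 = 7767/98 + 33*√3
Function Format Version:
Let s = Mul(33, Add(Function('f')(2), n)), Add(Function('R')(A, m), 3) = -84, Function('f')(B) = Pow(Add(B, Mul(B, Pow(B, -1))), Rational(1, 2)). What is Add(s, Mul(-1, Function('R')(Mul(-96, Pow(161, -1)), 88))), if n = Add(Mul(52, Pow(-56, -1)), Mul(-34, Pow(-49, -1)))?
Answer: Add(Rational(7767, 98), Mul(33, Pow(3, Rational(1, 2)))) ≈ 136.41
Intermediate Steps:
Function('f')(B) = Pow(Add(1, B), Rational(1, 2)) (Function('f')(B) = Pow(Add(B, 1), Rational(1, 2)) = Pow(Add(1, B), Rational(1, 2)))
n = Rational(-23, 98) (n = Add(Mul(52, Rational(-1, 56)), Mul(-34, Rational(-1, 49))) = Add(Rational(-13, 14), Rational(34, 49)) = Rational(-23, 98) ≈ -0.23469)
Function('R')(A, m) = -87 (Function('R')(A, m) = Add(-3, -84) = -87)
s = Add(Rational(-759, 98), Mul(33, Pow(3, Rational(1, 2)))) (s = Mul(33, Add(Pow(Add(1, 2), Rational(1, 2)), Rational(-23, 98))) = Mul(33, Add(Pow(3, Rational(1, 2)), Rational(-23, 98))) = Mul(33, Add(Rational(-23, 98), Pow(3, Rational(1, 2)))) = Add(Rational(-759, 98), Mul(33, Pow(3, Rational(1, 2)))) ≈ 49.413)
Add(s, Mul(-1, Function('R')(Mul(-96, Pow(161, -1)), 88))) = Add(Add(Rational(-759, 98), Mul(33, Pow(3, Rational(1, 2)))), Mul(-1, -87)) = Add(Add(Rational(-759, 98), Mul(33, Pow(3, Rational(1, 2)))), 87) = Add(Rational(7767, 98), Mul(33, Pow(3, Rational(1, 2))))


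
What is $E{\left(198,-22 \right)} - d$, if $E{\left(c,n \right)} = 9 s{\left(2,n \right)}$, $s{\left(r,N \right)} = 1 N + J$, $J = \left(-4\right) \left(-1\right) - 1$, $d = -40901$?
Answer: $40730$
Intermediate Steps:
$J = 3$ ($J = 4 - 1 = 3$)
$s{\left(r,N \right)} = 3 + N$ ($s{\left(r,N \right)} = 1 N + 3 = N + 3 = 3 + N$)
$E{\left(c,n \right)} = 27 + 9 n$ ($E{\left(c,n \right)} = 9 \left(3 + n\right) = 27 + 9 n$)
$E{\left(198,-22 \right)} - d = \left(27 + 9 \left(-22\right)\right) - -40901 = \left(27 - 198\right) + 40901 = -171 + 40901 = 40730$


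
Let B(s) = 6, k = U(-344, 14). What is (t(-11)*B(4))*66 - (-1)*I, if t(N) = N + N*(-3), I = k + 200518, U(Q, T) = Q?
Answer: 208886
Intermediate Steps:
k = -344
I = 200174 (I = -344 + 200518 = 200174)
t(N) = -2*N (t(N) = N - 3*N = -2*N)
(t(-11)*B(4))*66 - (-1)*I = (-2*(-11)*6)*66 - (-1)*200174 = (22*6)*66 - 1*(-200174) = 132*66 + 200174 = 8712 + 200174 = 208886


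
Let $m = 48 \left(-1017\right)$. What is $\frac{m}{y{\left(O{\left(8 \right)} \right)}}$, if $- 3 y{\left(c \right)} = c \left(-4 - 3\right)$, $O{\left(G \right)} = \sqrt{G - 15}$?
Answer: $\frac{146448 i \sqrt{7}}{49} \approx 7907.4 i$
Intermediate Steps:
$O{\left(G \right)} = \sqrt{-15 + G}$
$y{\left(c \right)} = \frac{7 c}{3}$ ($y{\left(c \right)} = - \frac{c \left(-4 - 3\right)}{3} = - \frac{c \left(-7\right)}{3} = - \frac{\left(-7\right) c}{3} = \frac{7 c}{3}$)
$m = -48816$
$\frac{m}{y{\left(O{\left(8 \right)} \right)}} = - \frac{48816}{\frac{7}{3} \sqrt{-15 + 8}} = - \frac{48816}{\frac{7}{3} \sqrt{-7}} = - \frac{48816}{\frac{7}{3} i \sqrt{7}} = - 48816 \left(- \frac{3 i \sqrt{7}}{49}\right) = \frac{146448 i \sqrt{7}}{49}$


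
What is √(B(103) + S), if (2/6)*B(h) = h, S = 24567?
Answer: 6*√691 ≈ 157.72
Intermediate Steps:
B(h) = 3*h
√(B(103) + S) = √(3*103 + 24567) = √(309 + 24567) = √24876 = 6*√691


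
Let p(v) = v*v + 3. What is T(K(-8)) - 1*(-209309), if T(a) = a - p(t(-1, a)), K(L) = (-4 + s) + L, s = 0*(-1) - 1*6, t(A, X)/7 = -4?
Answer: 208504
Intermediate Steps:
t(A, X) = -28 (t(A, X) = 7*(-4) = -28)
p(v) = 3 + v² (p(v) = v² + 3 = 3 + v²)
s = -6 (s = 0 - 6 = -6)
K(L) = -10 + L (K(L) = (-4 - 6) + L = -10 + L)
T(a) = -787 + a (T(a) = a - (3 + (-28)²) = a - (3 + 784) = a - 1*787 = a - 787 = -787 + a)
T(K(-8)) - 1*(-209309) = (-787 + (-10 - 8)) - 1*(-209309) = (-787 - 18) + 209309 = -805 + 209309 = 208504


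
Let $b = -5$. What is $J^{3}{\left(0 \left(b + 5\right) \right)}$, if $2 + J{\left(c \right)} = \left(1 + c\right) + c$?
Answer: $-1$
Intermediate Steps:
$J{\left(c \right)} = -1 + 2 c$ ($J{\left(c \right)} = -2 + \left(\left(1 + c\right) + c\right) = -2 + \left(1 + 2 c\right) = -1 + 2 c$)
$J^{3}{\left(0 \left(b + 5\right) \right)} = \left(-1 + 2 \cdot 0 \left(-5 + 5\right)\right)^{3} = \left(-1 + 2 \cdot 0 \cdot 0\right)^{3} = \left(-1 + 2 \cdot 0\right)^{3} = \left(-1 + 0\right)^{3} = \left(-1\right)^{3} = -1$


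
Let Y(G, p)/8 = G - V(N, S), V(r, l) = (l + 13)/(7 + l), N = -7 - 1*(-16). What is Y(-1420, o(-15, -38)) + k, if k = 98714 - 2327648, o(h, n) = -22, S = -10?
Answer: -2240286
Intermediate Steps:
N = 9 (N = -7 + 16 = 9)
V(r, l) = (13 + l)/(7 + l)
Y(G, p) = 8 + 8*G (Y(G, p) = 8*(G - (13 - 10)/(7 - 10)) = 8*(G - 3/(-3)) = 8*(G - (-1)*3/3) = 8*(G - 1*(-1)) = 8*(G + 1) = 8*(1 + G) = 8 + 8*G)
k = -2228934
Y(-1420, o(-15, -38)) + k = (8 + 8*(-1420)) - 2228934 = (8 - 11360) - 2228934 = -11352 - 2228934 = -2240286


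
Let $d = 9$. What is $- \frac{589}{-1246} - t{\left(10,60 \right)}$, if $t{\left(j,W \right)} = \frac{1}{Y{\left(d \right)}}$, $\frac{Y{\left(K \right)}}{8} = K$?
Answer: $\frac{20581}{44856} \approx 0.45882$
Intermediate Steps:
$Y{\left(K \right)} = 8 K$
$t{\left(j,W \right)} = \frac{1}{72}$ ($t{\left(j,W \right)} = \frac{1}{8 \cdot 9} = \frac{1}{72}$)
$- \frac{589}{-1246} - t{\left(10,60 \right)} = - \frac{589}{-1246} - \frac{1}{72} = \left(-589\right) \left(- \frac{1}{1246}\right) - \frac{1}{72} = \frac{589}{1246} - \frac{1}{72} = \frac{20581}{44856}$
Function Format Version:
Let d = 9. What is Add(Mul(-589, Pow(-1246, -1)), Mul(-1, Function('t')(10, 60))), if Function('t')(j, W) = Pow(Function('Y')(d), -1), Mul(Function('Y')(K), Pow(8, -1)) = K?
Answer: Rational(20581, 44856) ≈ 0.45882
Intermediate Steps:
Function('Y')(K) = Mul(8, K)
Function('t')(j, W) = Rational(1, 72) (Function('t')(j, W) = Pow(Mul(8, 9), -1) = Pow(72, -1) = Rational(1, 72))
Add(Mul(-589, Pow(-1246, -1)), Mul(-1, Function('t')(10, 60))) = Add(Mul(-589, Pow(-1246, -1)), Mul(-1, Rational(1, 72))) = Add(Mul(-589, Rational(-1, 1246)), Rational(-1, 72)) = Add(Rational(589, 1246), Rational(-1, 72)) = Rational(20581, 44856)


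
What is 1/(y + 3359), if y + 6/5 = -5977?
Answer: -5/13096 ≈ -0.00038180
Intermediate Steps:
y = -29891/5 (y = -6/5 - 5977 = -29891/5 ≈ -5978.2)
1/(y + 3359) = 1/(-29891/5 + 3359) = 1/(-13096/5) = -5/13096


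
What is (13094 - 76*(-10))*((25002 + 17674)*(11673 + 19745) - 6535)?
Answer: 18575277409182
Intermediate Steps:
(13094 - 76*(-10))*((25002 + 17674)*(11673 + 19745) - 6535) = (13094 + 760)*(42676*31418 - 6535) = 13854*(1340794568 - 6535) = 13854*1340788033 = 18575277409182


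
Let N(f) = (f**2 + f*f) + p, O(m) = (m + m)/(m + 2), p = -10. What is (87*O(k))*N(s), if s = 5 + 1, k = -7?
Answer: 75516/5 ≈ 15103.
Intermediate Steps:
s = 6
O(m) = 2*m/(2 + m) (O(m) = (2*m)/(2 + m) = 2*m/(2 + m))
N(f) = -10 + 2*f**2 (N(f) = (f**2 + f*f) - 10 = (f**2 + f**2) - 10 = 2*f**2 - 10 = -10 + 2*f**2)
(87*O(k))*N(s) = (87*(2*(-7)/(2 - 7)))*(-10 + 2*6**2) = (87*(2*(-7)/(-5)))*(-10 + 2*36) = (87*(2*(-7)*(-1/5)))*(-10 + 72) = (87*(14/5))*62 = (1218/5)*62 = 75516/5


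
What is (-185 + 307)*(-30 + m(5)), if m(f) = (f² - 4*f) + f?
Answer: -2440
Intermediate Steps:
m(f) = f² - 3*f
(-185 + 307)*(-30 + m(5)) = (-185 + 307)*(-30 + 5*(-3 + 5)) = 122*(-30 + 5*2) = 122*(-30 + 10) = 122*(-20) = -2440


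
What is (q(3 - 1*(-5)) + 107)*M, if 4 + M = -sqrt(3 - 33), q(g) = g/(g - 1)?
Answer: -3028/7 - 757*I*sqrt(30)/7 ≈ -432.57 - 592.32*I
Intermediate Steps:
q(g) = g/(-1 + g)
M = -4 - I*sqrt(30) (M = -4 - sqrt(3 - 33) = -4 - sqrt(-30) = -4 - I*sqrt(30) ≈ -4.0 - 5.4772*I)
(q(3 - 1*(-5)) + 107)*M = ((3 - 1*(-5))/(-1 + (3 - 1*(-5))) + 107)*(-4 - I*sqrt(30)) = ((3 + 5)/(-1 + (3 + 5)) + 107)*(-4 - I*sqrt(30)) = (8/(-1 + 8) + 107)*(-4 - I*sqrt(30)) = (8/7 + 107)*(-4 - I*sqrt(30)) = 757*(-4 - I*sqrt(30))/7 = -3028/7 - 757*I*sqrt(30)/7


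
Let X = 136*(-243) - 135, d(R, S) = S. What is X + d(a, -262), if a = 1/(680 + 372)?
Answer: -33445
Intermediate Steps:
a = 1/1052 ≈ 0.00095057
X = -33183 (X = -33048 - 135 = -33183)
X + d(a, -262) = -33183 - 262 = -33445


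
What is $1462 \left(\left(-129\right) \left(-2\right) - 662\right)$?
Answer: $-590648$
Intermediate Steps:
$1462 \left(\left(-129\right) \left(-2\right) - 662\right) = 1462 \left(258 - 662\right) = 1462 \left(-404\right) = -590648$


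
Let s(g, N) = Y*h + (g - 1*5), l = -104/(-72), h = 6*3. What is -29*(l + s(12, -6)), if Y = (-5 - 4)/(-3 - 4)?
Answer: -57710/63 ≈ -916.03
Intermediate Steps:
h = 18
l = 13/9 (l = -104*(-1/72) = 13/9 ≈ 1.4444)
Y = 9/7 (Y = -9/(-7) = -9*(-1/7) = 9/7 ≈ 1.2857)
s(g, N) = 127/7 + g (s(g, N) = (9/7)*18 + (g - 1*5) = 162/7 + (g - 5) = 162/7 + (-5 + g) = 127/7 + g)
-29*(l + s(12, -6)) = -29*(13/9 + (127/7 + 12)) = -29*(13/9 + 211/7) = -29*1990/63 = -57710/63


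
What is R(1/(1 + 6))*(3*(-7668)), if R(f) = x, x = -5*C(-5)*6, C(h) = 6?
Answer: 4140720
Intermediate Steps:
x = -180 (x = -5*6*6 = -30*6 = -180)
R(f) = -180
R(1/(1 + 6))*(3*(-7668)) = -540*(-7668) = -180*(-23004) = 4140720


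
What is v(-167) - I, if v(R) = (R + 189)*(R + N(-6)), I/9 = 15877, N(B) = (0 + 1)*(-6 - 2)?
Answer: -146743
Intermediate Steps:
N(B) = -8 (N(B) = 1*(-8) = -8)
I = 142893 (I = 9*15877 = 142893)
v(R) = (-8 + R)*(189 + R) (v(R) = (R + 189)*(R - 8) = (189 + R)*(-8 + R) = (-8 + R)*(189 + R))
v(-167) - I = (-1512 + (-167)² + 181*(-167)) - 1*142893 = (-1512 + 27889 - 30227) - 142893 = -3850 - 142893 = -146743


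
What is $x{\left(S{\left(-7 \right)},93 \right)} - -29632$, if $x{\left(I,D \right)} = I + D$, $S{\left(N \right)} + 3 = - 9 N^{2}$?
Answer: $29281$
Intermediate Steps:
$S{\left(N \right)} = -3 - 9 N^{2}$
$x{\left(I,D \right)} = D + I$
$x{\left(S{\left(-7 \right)},93 \right)} - -29632 = \left(93 - \left(3 + 9 \left(-7\right)^{2}\right)\right) - -29632 = \left(93 - 444\right) + 29632 = -351 + 29632 = 29281$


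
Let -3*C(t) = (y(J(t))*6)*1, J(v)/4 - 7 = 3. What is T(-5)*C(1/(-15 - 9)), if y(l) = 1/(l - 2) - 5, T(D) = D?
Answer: -945/19 ≈ -49.737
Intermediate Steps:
J(v) = 40 (J(v) = 28 + 4*3 = 28 + 12 = 40)
y(l) = -5 + 1/(-2 + l) (y(l) = 1/(-2 + l) - 5 = -5 + 1/(-2 + l))
C(t) = 189/19 (C(t) = -((11 - 5*40)/(-2 + 40))*6/3 = -((11 - 200)/38)*6/3 = -((1/38)*(-189))*6/3 = -(-189/38*6)/3 = -(-189)/19 = -⅓*(-567/19) = 189/19)
T(-5)*C(1/(-15 - 9)) = -5*189/19 = -945/19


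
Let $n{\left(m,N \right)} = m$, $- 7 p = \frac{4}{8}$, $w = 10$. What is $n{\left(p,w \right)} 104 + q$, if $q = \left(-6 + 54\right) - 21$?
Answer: $\frac{137}{7} \approx 19.571$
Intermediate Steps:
$p = - \frac{1}{14}$ ($p = - \frac{4 \cdot \frac{1}{8}}{7} = \left(- \frac{1}{7}\right) \frac{1}{2} = - \frac{1}{14} \approx -0.071429$)
$q = 27$ ($q = 48 - 21 = 27$)
$n{\left(p,w \right)} 104 + q = \left(- \frac{1}{14}\right) 104 + 27 = - \frac{52}{7} + 27 = \frac{137}{7}$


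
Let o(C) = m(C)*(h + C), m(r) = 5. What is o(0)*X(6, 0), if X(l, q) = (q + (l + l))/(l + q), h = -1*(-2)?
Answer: 20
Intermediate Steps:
h = 2
X(l, q) = (q + 2*l)/(l + q)
o(C) = 10 + 5*C (o(C) = 5*(2 + C) = 10 + 5*C)
o(0)*X(6, 0) = (10 + 5*0)*((0 + 2*6)/(6 + 0)) = (10 + 0)*((0 + 12)/6) = 10*((1/6)*12) = 10*2 = 20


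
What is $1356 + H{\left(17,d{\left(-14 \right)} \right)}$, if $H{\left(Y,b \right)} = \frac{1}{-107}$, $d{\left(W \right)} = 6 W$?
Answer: $\frac{145091}{107} \approx 1356.0$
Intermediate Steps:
$H{\left(Y,b \right)} = - \frac{1}{107}$
$1356 + H{\left(17,d{\left(-14 \right)} \right)} = 1356 - \frac{1}{107} = \frac{145091}{107}$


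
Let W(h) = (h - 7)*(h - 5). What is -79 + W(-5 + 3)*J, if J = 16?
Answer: 929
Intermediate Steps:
W(h) = (-7 + h)*(-5 + h)
-79 + W(-5 + 3)*J = -79 + (35 + (-5 + 3)² - 12*(-5 + 3))*16 = -79 + (35 + (-2)² - 12*(-2))*16 = -79 + (35 + 4 + 24)*16 = -79 + 63*16 = -79 + 1008 = 929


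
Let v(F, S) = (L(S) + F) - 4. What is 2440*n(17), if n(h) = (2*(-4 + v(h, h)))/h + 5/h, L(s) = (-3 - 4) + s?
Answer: 104920/17 ≈ 6171.8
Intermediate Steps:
L(s) = -7 + s
v(F, S) = -11 + F + S (v(F, S) = ((-7 + S) + F) - 4 = (-7 + F + S) - 4 = -11 + F + S)
n(h) = 5/h + (-30 + 4*h)/h (n(h) = (2*(-4 + (-11 + h + h)))/h + 5/h = (2*(-4 + (-11 + 2*h)))/h + 5/h = (2*(-15 + 2*h))/h + 5/h = (-30 + 4*h)/h + 5/h = 5/h + (-30 + 4*h)/h)
2440*n(17) = 2440*(4 - 25/17) = 2440*(43/17) = 104920/17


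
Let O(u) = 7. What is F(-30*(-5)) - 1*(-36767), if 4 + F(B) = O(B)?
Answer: 36770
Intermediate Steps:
F(B) = 3 (F(B) = -4 + 7 = 3)
F(-30*(-5)) - 1*(-36767) = 3 - 1*(-36767) = 3 + 36767 = 36770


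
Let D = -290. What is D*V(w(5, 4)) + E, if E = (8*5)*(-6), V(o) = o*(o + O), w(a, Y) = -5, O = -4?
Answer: -13290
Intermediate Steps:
V(o) = o*(-4 + o) (V(o) = o*(o - 4) = o*(-4 + o))
E = -240 (E = 40*(-6) = -240)
D*V(w(5, 4)) + E = -(-1450)*(-4 - 5) - 240 = -(-1450)*(-9) - 240 = -290*45 - 240 = -13050 - 240 = -13290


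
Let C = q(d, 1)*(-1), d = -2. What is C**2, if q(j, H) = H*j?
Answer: 4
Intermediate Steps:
C = 2 (C = (1*(-2))*(-1) = -2*(-1) = 2)
C**2 = 2**2 = 4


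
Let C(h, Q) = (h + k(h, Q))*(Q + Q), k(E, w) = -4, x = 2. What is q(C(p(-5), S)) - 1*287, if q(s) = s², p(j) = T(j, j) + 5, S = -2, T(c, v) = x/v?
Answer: -7031/25 ≈ -281.24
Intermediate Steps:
T(c, v) = 2/v
p(j) = 5 + 2/j (p(j) = 2/j + 5 = 5 + 2/j)
C(h, Q) = 2*Q*(-4 + h) (C(h, Q) = (h - 4)*(Q + Q) = (-4 + h)*(2*Q) = 2*Q*(-4 + h))
q(C(p(-5), S)) - 1*287 = (2*(-2)*(-4 + (5 + 2/(-5))))² - 1*287 = (2*(-2)*(-4 + (5 + 2*(-⅕))))² - 287 = (2*(-2)*(-4 + (5 - ⅖)))² - 287 = (2*(-2)*(-4 + 23/5))² - 287 = (2*(-2)*(⅗))² - 287 = (-12/5)² - 287 = 144/25 - 287 = -7031/25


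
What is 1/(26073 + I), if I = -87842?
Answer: -1/61769 ≈ -1.6189e-5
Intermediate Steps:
1/(26073 + I) = 1/(26073 - 87842) = 1/(-61769) = -1/61769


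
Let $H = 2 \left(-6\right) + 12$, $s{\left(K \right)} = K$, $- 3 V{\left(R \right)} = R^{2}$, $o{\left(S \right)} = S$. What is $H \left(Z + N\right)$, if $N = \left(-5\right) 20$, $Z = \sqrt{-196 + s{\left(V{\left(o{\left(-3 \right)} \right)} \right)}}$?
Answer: $0$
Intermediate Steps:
$V{\left(R \right)} = - \frac{R^{2}}{3}$
$H = 0$ ($H = -12 + 12 = 0$)
$Z = i \sqrt{199}$ ($Z = \sqrt{-196 - \frac{\left(-3\right)^{2}}{3}} = \sqrt{-196 - 3} = \sqrt{-199} = i \sqrt{199} \approx 14.107 i$)
$N = -100$
$H \left(Z + N\right) = 0 \left(i \sqrt{199} - 100\right) = 0 \left(-100 + i \sqrt{199}\right) = 0$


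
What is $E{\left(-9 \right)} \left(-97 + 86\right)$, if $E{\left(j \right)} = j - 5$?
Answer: $154$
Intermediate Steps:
$E{\left(j \right)} = -5 + j$ ($E{\left(j \right)} = j - 5 = -5 + j$)
$E{\left(-9 \right)} \left(-97 + 86\right) = \left(-5 - 9\right) \left(-97 + 86\right) = \left(-14\right) \left(-11\right) = 154$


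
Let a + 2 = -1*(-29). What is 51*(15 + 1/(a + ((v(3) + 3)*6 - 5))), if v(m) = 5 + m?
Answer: 67371/88 ≈ 765.58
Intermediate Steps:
a = 27 (a = -2 - 1*(-29) = -2 + 29 = 27)
51*(15 + 1/(a + ((v(3) + 3)*6 - 5))) = 51*(15 + 1/(27 + (((5 + 3) + 3)*6 - 5))) = 51*(15 + 1/(27 + ((8 + 3)*6 - 5))) = 51*(15 + 1/(27 + (11*6 - 5))) = 51*(15 + 1/(27 + (66 - 5))) = 51*(15 + 1/(27 + 61)) = 51*(15 + 1/88) = 51*(1321/88) = 67371/88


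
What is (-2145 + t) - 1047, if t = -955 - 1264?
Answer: -5411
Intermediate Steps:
t = -2219
(-2145 + t) - 1047 = (-2145 - 2219) - 1047 = -4364 - 1047 = -5411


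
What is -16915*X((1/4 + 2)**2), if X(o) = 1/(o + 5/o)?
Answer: -21921840/7841 ≈ -2795.8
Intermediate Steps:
-16915*X((1/4 + 2)**2) = -16915*(1/4 + 2)**2/(5 + ((1/4 + 2)**2)**2) = -16915*(9/4)**2/(5 + ((9/4)**2)**2) = -1370115/(16*(5 + (81/16)**2)) = -1370115/(16*(5 + 6561/256)) = -1370115/(16*7841/256) = -1370115*256/(16*7841) = -16915*1296/7841 = -21921840/7841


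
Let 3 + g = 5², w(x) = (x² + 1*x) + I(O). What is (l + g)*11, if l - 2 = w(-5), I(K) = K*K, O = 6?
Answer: 880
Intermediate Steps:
I(K) = K²
w(x) = 36 + x + x² (w(x) = (x² + 1*x) + 6² = (x² + x) + 36 = (x + x²) + 36 = 36 + x + x²)
g = 22 (g = -3 + 5² = -3 + 25 = 22)
l = 58 (l = 2 + (36 - 5 + (-5)²) = 2 + (36 - 5 + 25) = 2 + 56 = 58)
(l + g)*11 = (58 + 22)*11 = 80*11 = 880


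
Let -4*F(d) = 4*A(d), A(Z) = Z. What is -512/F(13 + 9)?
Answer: 256/11 ≈ 23.273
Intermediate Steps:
F(d) = -d
-512/F(13 + 9) = -512*(-1/(13 + 9)) = -512/((-1*22)) = -512/(-22) = -512*(-1/22) = 256/11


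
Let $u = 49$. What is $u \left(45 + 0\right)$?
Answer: $2205$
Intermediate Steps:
$u \left(45 + 0\right) = 49 \left(45 + 0\right) = 49 \cdot 45 = 2205$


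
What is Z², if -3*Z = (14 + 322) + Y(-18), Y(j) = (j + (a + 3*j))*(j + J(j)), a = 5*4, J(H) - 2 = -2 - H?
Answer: 12544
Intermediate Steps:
J(H) = -H (J(H) = 2 + (-2 - H) = -H)
a = 20
Y(j) = 0 (Y(j) = (j + (20 + 3*j))*(j - j) = (20 + 4*j)*0 = 0)
Z = -112 (Z = -((14 + 322) + 0)/3 = -(336 + 0)/3 = -⅓*336 = -112)
Z² = (-112)² = 12544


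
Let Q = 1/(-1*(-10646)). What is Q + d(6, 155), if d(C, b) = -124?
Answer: -1320103/10646 ≈ -124.00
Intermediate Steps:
Q = 1/10646 ≈ 9.3932e-5
Q + d(6, 155) = 1/10646 - 124 = -1320103/10646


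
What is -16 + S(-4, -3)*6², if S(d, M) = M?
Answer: -124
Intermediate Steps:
-16 + S(-4, -3)*6² = -16 - 3*6² = -16 - 3*36 = -16 - 108 = -124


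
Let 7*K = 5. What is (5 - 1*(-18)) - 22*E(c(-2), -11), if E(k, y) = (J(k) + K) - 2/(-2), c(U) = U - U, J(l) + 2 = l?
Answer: 205/7 ≈ 29.286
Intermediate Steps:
K = 5/7 (K = (⅐)*5 = 5/7 ≈ 0.71429)
J(l) = -2 + l
c(U) = 0
E(k, y) = -2/7 + k (E(k, y) = ((-2 + k) + 5/7) - 2/(-2) = (-9/7 + k) - 2*(-½) = (-9/7 + k) + 1 = -2/7 + k)
(5 - 1*(-18)) - 22*E(c(-2), -11) = (5 - 1*(-18)) - 22*(-2/7 + 0) = (5 + 18) - 22*(-2/7) = 23 + 44/7 = 205/7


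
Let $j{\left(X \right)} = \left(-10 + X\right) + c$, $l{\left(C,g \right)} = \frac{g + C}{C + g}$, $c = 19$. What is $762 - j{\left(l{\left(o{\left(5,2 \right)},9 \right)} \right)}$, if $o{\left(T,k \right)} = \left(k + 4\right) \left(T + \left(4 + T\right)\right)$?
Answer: $752$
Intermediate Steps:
$o{\left(T,k \right)} = \left(4 + k\right) \left(4 + 2 T\right)$
$l{\left(C,g \right)} = 1$ ($l{\left(C,g \right)} = \frac{C + g}{C + g} = 1$)
$j{\left(X \right)} = 9 + X$ ($j{\left(X \right)} = \left(-10 + X\right) + 19 = 9 + X$)
$762 - j{\left(l{\left(o{\left(5,2 \right)},9 \right)} \right)} = 762 - \left(9 + 1\right) = 762 - 10 = 752$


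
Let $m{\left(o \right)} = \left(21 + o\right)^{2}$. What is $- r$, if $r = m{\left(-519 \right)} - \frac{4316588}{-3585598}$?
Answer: $- \frac{444623481490}{1792799} \approx -2.4801 \cdot 10^{5}$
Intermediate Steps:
$r = \frac{444623481490}{1792799}$ ($r = \left(21 - 519\right)^{2} - \frac{4316588}{-3585598} = \left(-498\right)^{2} - - \frac{2158294}{1792799} = 248004 + \frac{2158294}{1792799} = \frac{444623481490}{1792799} \approx 2.4801 \cdot 10^{5}$)
$- r = \left(-1\right) \frac{444623481490}{1792799} = - \frac{444623481490}{1792799}$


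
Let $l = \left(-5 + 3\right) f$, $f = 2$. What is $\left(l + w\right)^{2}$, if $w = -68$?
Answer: $5184$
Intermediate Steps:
$l = -4$ ($l = \left(-5 + 3\right) 2 = \left(-2\right) 2 = -4$)
$\left(l + w\right)^{2} = \left(-4 - 68\right)^{2} = \left(-72\right)^{2} = 5184$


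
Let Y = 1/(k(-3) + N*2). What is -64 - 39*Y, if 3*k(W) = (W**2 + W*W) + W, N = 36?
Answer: -4967/77 ≈ -64.506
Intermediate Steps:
k(W) = W/3 + 2*W**2/3 (k(W) = ((W**2 + W*W) + W)/3 = ((W**2 + W**2) + W)/3 = (2*W**2 + W)/3 = (W + 2*W**2)/3 = W/3 + 2*W**2/3)
Y = 1/77 (Y = 1/((1/3)*(-3)*(1 + 2*(-3)) + 36*2) = 1/((1/3)*(-3)*(1 - 6) + 72) = 1/((1/3)*(-3)*(-5) + 72) = 1/(5 + 72) = 1/77 ≈ 0.012987)
-64 - 39*Y = -64 - 39*1/77 = -64 - 39/77 = -4967/77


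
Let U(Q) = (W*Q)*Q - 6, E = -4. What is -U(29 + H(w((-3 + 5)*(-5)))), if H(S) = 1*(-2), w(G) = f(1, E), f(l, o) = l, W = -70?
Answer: 51036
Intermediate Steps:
w(G) = 1
H(S) = -2
U(Q) = -6 - 70*Q² (U(Q) = (-70*Q)*Q - 6 = -70*Q² - 6 = -6 - 70*Q²)
-U(29 + H(w((-3 + 5)*(-5)))) = -(-6 - 70*(29 - 2)²) = -(-6 - 70*27²) = -(-6 - 70*729) = -(-6 - 51030) = -1*(-51036) = 51036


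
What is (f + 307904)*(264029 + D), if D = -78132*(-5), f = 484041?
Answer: 518477680105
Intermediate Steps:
D = 390660
(f + 307904)*(264029 + D) = (484041 + 307904)*(264029 + 390660) = 791945*654689 = 518477680105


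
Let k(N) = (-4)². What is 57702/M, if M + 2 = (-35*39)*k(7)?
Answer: -177/67 ≈ -2.6418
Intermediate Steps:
k(N) = 16
M = -21842 (M = -2 - 35*39*16 = -2 - 1365*16 = -2 - 21840 = -21842)
57702/M = 57702/(-21842) = 57702*(-1/21842) = -177/67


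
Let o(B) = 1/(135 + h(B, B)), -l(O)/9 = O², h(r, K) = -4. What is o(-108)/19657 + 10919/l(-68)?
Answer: -28117114957/107163988272 ≈ -0.26237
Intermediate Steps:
l(O) = -9*O²
o(B) = 1/131 (o(B) = 1/(135 - 4) = 1/131)
o(-108)/19657 + 10919/l(-68) = (1/131)/19657 + 10919/((-9*(-68)²)) = (1/131)*(1/19657) + 10919/((-9*4624)) = 1/2575067 + 10919/(-41616) = 1/2575067 + 10919*(-1/41616) = 1/2575067 - 10919/41616 = -28117114957/107163988272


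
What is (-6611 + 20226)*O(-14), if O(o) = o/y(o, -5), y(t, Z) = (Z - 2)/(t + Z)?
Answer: -517370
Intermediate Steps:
y(t, Z) = (-2 + Z)/(Z + t)
O(o) = o*(5/7 - o/7) (O(o) = o/(((-2 - 5)/(-5 + o))) = o/((-7/(-5 + o))) = o*(5/7 - o/7))
(-6611 + 20226)*O(-14) = (-6611 + 20226)*((1/7)*(-14)*(5 - 1*(-14))) = 13615*((1/7)*(-14)*(5 + 14)) = 13615*((1/7)*(-14)*19) = 13615*(-38) = -517370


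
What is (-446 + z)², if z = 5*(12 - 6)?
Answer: 173056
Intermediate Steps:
z = 30 (z = 5*6 = 30)
(-446 + z)² = (-446 + 30)² = (-416)² = 173056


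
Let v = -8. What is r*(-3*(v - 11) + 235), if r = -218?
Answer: -63656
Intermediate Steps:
r*(-3*(v - 11) + 235) = -218*(-3*(-8 - 11) + 235) = -218*(-3*(-19) + 235) = -218*(57 + 235) = -218*292 = -63656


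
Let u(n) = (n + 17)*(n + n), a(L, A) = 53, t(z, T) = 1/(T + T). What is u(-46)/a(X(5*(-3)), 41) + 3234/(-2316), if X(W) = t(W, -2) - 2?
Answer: 1001281/20458 ≈ 48.943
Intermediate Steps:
t(z, T) = 1/(2*T)
X(W) = -9/4 (X(W) = (½)/(-2) - 2 = (½)*(-½) - 2 = -¼ - 2 = -9/4)
u(n) = 2*n*(17 + n) (u(n) = (17 + n)*(2*n) = 2*n*(17 + n))
u(-46)/a(X(5*(-3)), 41) + 3234/(-2316) = (2*(-46)*(17 - 46))/53 + 3234/(-2316) = (2*(-46)*(-29))*(1/53) + 3234*(-1/2316) = 2668*(1/53) - 539/386 = 2668/53 - 539/386 = 1001281/20458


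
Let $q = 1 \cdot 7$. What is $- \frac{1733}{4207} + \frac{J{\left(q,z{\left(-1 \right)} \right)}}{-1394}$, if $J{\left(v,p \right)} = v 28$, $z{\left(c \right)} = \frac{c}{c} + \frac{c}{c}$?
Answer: $- \frac{1620187}{2932279} \approx -0.55254$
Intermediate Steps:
$q = 7$
$z{\left(c \right)} = 2$ ($z{\left(c \right)} = 1 + 1 = 2$)
$J{\left(v,p \right)} = 28 v$
$- \frac{1733}{4207} + \frac{J{\left(q,z{\left(-1 \right)} \right)}}{-1394} = - \frac{1733}{4207} + \frac{28 \cdot 7}{-1394} = \left(-1733\right) \frac{1}{4207} + 196 \left(- \frac{1}{1394}\right) = - \frac{1733}{4207} - \frac{98}{697} = - \frac{1620187}{2932279}$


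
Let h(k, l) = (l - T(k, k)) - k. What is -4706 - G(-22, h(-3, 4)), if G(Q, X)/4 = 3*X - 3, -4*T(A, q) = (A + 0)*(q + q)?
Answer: -4832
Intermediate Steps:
T(A, q) = -A*q/2 (T(A, q) = -(A + 0)*(q + q)/4 = -A*2*q/4 = -A*q/2)
h(k, l) = l + k**2/2 - k (h(k, l) = (l - (-1)*k*k/2) - k = (l - (-1)*k**2/2) - k = (l + k**2/2) - k = l + k**2/2 - k)
G(Q, X) = -12 + 12*X (G(Q, X) = 4*(3*X - 3) = 4*(-3 + 3*X) = -12 + 12*X)
-4706 - G(-22, h(-3, 4)) = -4706 - (-12 + 12*(4 + (1/2)*(-3)**2 - 1*(-3))) = -4706 - (-12 + 12*(4 + (1/2)*9 + 3)) = -4706 - (-12 + 12*(4 + 9/2 + 3)) = -4706 - (-12 + 12*(23/2)) = -4706 - (-12 + 138) = -4706 - 1*126 = -4706 - 126 = -4832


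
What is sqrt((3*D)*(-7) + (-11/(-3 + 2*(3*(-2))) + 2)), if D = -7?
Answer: sqrt(33690)/15 ≈ 12.237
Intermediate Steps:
sqrt((3*D)*(-7) + (-11/(-3 + 2*(3*(-2))) + 2)) = sqrt((3*(-7))*(-7) + (-11/(-3 + 2*(3*(-2))) + 2)) = sqrt(-21*(-7) + (-11/(-3 + 2*(-6)) + 2)) = sqrt(147 + (-11/(-3 - 12) + 2)) = sqrt(147 + (-11/(-15) + 2)) = sqrt(147 + (-11*(-1/15) + 2)) = sqrt(147 + (11/15 + 2)) = sqrt(147 + 41/15) = sqrt(2246/15) = sqrt(33690)/15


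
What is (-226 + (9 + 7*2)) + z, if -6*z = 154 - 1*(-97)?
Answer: -1469/6 ≈ -244.83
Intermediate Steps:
z = -251/6 (z = -(154 - 1*(-97))/6 = -(154 + 97)/6 = -⅙*251 = -251/6 ≈ -41.833)
(-226 + (9 + 7*2)) + z = (-226 + (9 + 7*2)) - 251/6 = (-226 + (9 + 14)) - 251/6 = (-226 + 23) - 251/6 = -203 - 251/6 = -1469/6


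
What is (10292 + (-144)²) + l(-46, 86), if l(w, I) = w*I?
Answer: 27072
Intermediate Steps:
l(w, I) = I*w
(10292 + (-144)²) + l(-46, 86) = (10292 + (-144)²) + 86*(-46) = (10292 + 20736) - 3956 = 31028 - 3956 = 27072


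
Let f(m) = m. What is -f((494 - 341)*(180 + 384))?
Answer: -86292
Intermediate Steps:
-f((494 - 341)*(180 + 384)) = -(494 - 341)*(180 + 384) = -153*564 = -1*86292 = -86292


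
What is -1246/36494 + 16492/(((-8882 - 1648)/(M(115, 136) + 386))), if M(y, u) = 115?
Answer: -25128708619/32023485 ≈ -784.70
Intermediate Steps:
-1246/36494 + 16492/(((-8882 - 1648)/(M(115, 136) + 386))) = -1246/36494 + 16492/(((-8882 - 1648)/(115 + 386))) = -1246*1/36494 + 16492/((-10530/501)) = -623/18247 + 16492/((-10530*1/501)) = -623/18247 + 16492/(-3510/167) = -623/18247 + 16492*(-167/3510) = -623/18247 - 1377082/1755 = -25128708619/32023485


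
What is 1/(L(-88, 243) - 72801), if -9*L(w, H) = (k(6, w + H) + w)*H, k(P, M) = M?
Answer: -1/74610 ≈ -1.3403e-5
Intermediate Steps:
L(w, H) = -H*(H + 2*w)/9 (L(w, H) = -((w + H) + w)*H/9 = -((H + w) + w)*H/9 = -(H + 2*w)*H/9 = -H*(H + 2*w)/9)
1/(L(-88, 243) - 72801) = 1/(-⅑*243*(243 + 2*(-88)) - 72801) = 1/(-⅑*243*(243 - 176) - 72801) = 1/(-⅑*243*67 - 72801) = 1/(-1809 - 72801) = 1/(-74610) = -1/74610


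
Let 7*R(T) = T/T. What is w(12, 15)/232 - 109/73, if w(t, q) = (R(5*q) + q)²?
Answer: -104721/207466 ≈ -0.50476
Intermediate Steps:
R(T) = ⅐ (R(T) = (T/T)/7 = (⅐)*1 = ⅐)
w(t, q) = (⅐ + q)²
w(12, 15)/232 - 109/73 = ((1 + 7*15)²/49)/232 - 109/73 = ((1 + 105)²/49)*(1/232) - 109*1/73 = ((1/49)*106²)*(1/232) - 109/73 = ((1/49)*11236)*(1/232) - 109/73 = (11236/49)*(1/232) - 109/73 = 2809/2842 - 109/73 = -104721/207466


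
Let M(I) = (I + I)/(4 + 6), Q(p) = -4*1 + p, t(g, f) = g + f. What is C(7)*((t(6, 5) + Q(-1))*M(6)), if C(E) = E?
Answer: 252/5 ≈ 50.400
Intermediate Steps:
t(g, f) = f + g
Q(p) = -4 + p
M(I) = I/5 (M(I) = (2*I)/10 = (2*I)*(1/10) = I/5)
C(7)*((t(6, 5) + Q(-1))*M(6)) = 7*(((5 + 6) + (-4 - 1))*((1/5)*6)) = 7*((11 - 5)*(6/5)) = 7*(6*(6/5)) = 7*(36/5) = 252/5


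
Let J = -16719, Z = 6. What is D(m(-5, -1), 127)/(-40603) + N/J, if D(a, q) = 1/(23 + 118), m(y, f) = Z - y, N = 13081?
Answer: -24963014194/31905553179 ≈ -0.78240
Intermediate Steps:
m(y, f) = 6 - y
D(a, q) = 1/141
D(m(-5, -1), 127)/(-40603) + N/J = (1/141)/(-40603) + 13081/(-16719) = (1/141)*(-1/40603) + 13081*(-1/16719) = -1/5725023 - 13081/16719 = -24963014194/31905553179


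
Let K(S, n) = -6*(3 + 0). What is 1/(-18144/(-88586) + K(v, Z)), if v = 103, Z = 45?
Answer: -44293/788202 ≈ -0.056195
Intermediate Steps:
K(S, n) = -18 (K(S, n) = -6*3 = -18)
1/(-18144/(-88586) + K(v, Z)) = 1/(-18144/(-88586) - 18) = 1/(-18144*(-1/88586) - 18) = 1/(9072/44293 - 18) = 1/(-788202/44293) = -44293/788202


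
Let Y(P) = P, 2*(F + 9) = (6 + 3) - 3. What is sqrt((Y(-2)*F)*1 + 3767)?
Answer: sqrt(3779) ≈ 61.474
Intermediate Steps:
F = -6 (F = -9 + ((6 + 3) - 3)/2 = -9 + (9 - 3)/2 = -9 + (1/2)*6 = -9 + 3 = -6)
sqrt((Y(-2)*F)*1 + 3767) = sqrt(-2*(-6)*1 + 3767) = sqrt(12*1 + 3767) = sqrt(12 + 3767) = sqrt(3779)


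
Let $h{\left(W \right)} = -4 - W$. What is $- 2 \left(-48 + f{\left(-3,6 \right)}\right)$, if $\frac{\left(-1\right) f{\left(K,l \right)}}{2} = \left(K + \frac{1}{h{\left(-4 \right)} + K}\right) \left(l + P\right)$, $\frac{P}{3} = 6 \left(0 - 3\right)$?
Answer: $736$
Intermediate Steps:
$P = -54$ ($P = 3 \cdot 6 \left(0 - 3\right) = 3 \cdot 6 \left(-3\right) = 3 \left(-18\right) = -54$)
$f{\left(K,l \right)} = - 2 \left(-54 + l\right) \left(K + \frac{1}{K}\right)$ ($f{\left(K,l \right)} = - 2 \left(K + \frac{1}{\left(-4 - -4\right) + K}\right) \left(l - 54\right) = - 2 \left(K + \frac{1}{\left(-4 + 4\right) + K}\right) \left(-54 + l\right) = - 2 \left(K + \frac{1}{0 + K}\right) \left(-54 + l\right) = - 2 \left(K + \frac{1}{K}\right) \left(-54 + l\right) = - 2 \left(-54 + l\right) \left(K + \frac{1}{K}\right)$)
$- 2 \left(-48 + f{\left(-3,6 \right)}\right) = - 2 \left(-48 + \left(108 \left(-3\right) + \frac{108}{-3} - \left(-6\right) 6 - \frac{12}{-3}\right)\right) = - 2 \left(-48 + \left(-324 + 108 \left(- \frac{1}{3}\right) + 36 - 12 \left(- \frac{1}{3}\right)\right)\right) = - 2 \left(-48 + \left(-324 - 36 + 36 + 4\right)\right) = - 2 \left(-48 - 320\right) = \left(-2\right) \left(-368\right) = 736$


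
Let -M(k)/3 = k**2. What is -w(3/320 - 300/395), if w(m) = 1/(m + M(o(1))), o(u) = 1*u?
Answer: 25280/94803 ≈ 0.26666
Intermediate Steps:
o(u) = u
M(k) = -3*k**2
w(m) = 1/(-3 + m) (w(m) = 1/(m - 3*1**2) = 1/(m - 3*1) = 1/(m - 3) = 1/(-3 + m))
-w(3/320 - 300/395) = -1/(-3 + (3/320 - 300/395)) = -1/(-3 + (3*(1/320) - 300*1/395)) = -1/(-3 + (3/320 - 60/79)) = -1/(-3 - 18963/25280) = -1/(-94803/25280) = -1*(-25280/94803) = 25280/94803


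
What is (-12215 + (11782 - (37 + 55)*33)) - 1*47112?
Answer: -50581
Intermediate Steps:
(-12215 + (11782 - (37 + 55)*33)) - 1*47112 = (-12215 + (11782 - 92*33)) - 47112 = (-12215 + (11782 - 1*3036)) - 47112 = (-12215 + (11782 - 3036)) - 47112 = (-12215 + 8746) - 47112 = -3469 - 47112 = -50581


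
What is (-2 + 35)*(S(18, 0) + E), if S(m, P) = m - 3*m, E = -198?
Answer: -7722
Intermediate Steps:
S(m, P) = -2*m
(-2 + 35)*(S(18, 0) + E) = (-2 + 35)*(-2*18 - 198) = 33*(-36 - 198) = 33*(-234) = -7722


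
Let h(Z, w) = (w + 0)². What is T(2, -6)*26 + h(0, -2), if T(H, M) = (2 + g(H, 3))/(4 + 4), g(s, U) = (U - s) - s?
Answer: 29/4 ≈ 7.2500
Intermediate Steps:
h(Z, w) = w²
g(s, U) = U - 2*s
T(H, M) = 5/8 - H/4 (T(H, M) = (2 + (3 - 2*H))/(4 + 4) = (5 - 2*H)/8 = (5 - 2*H)*(⅛) = 5/8 - H/4)
T(2, -6)*26 + h(0, -2) = (5/8 - ¼*2)*26 + (-2)² = (5/8 - ½)*26 + 4 = (⅛)*26 + 4 = 13/4 + 4 = 29/4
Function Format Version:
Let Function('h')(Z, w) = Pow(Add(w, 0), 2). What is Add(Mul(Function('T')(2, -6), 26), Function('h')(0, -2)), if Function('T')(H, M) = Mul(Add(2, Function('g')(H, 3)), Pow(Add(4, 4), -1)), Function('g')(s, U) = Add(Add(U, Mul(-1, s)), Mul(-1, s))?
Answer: Rational(29, 4) ≈ 7.2500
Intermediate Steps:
Function('h')(Z, w) = Pow(w, 2)
Function('g')(s, U) = Add(U, Mul(-2, s))
Function('T')(H, M) = Add(Rational(5, 8), Mul(Rational(-1, 4), H)) (Function('T')(H, M) = Mul(Add(2, Add(3, Mul(-2, H))), Pow(Add(4, 4), -1)) = Mul(Add(5, Mul(-2, H)), Pow(8, -1)) = Mul(Add(5, Mul(-2, H)), Rational(1, 8)) = Add(Rational(5, 8), Mul(Rational(-1, 4), H)))
Add(Mul(Function('T')(2, -6), 26), Function('h')(0, -2)) = Add(Mul(Add(Rational(5, 8), Mul(Rational(-1, 4), 2)), 26), Pow(-2, 2)) = Add(Mul(Add(Rational(5, 8), Rational(-1, 2)), 26), 4) = Add(Mul(Rational(1, 8), 26), 4) = Add(Rational(13, 4), 4) = Rational(29, 4)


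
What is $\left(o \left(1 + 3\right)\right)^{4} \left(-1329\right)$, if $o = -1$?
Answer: $-340224$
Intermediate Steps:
$\left(o \left(1 + 3\right)\right)^{4} \left(-1329\right) = \left(- (1 + 3)\right)^{4} \left(-1329\right) = \left(\left(-1\right) 4\right)^{4} \left(-1329\right) = \left(-4\right)^{4} \left(-1329\right) = 256 \left(-1329\right) = -340224$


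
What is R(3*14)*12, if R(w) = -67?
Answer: -804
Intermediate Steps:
R(3*14)*12 = -67*12 = -804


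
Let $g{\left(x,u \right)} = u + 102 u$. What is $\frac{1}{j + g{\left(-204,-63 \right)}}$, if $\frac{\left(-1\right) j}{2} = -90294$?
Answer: $\frac{1}{174099} \approx 5.7439 \cdot 10^{-6}$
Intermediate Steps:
$g{\left(x,u \right)} = 103 u$
$j = 180588$ ($j = \left(-2\right) \left(-90294\right) = 180588$)
$\frac{1}{j + g{\left(-204,-63 \right)}} = \frac{1}{180588 + 103 \left(-63\right)} = \frac{1}{180588 - 6489} = \frac{1}{174099}$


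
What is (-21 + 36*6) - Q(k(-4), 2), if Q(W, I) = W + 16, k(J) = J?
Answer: 183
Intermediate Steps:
Q(W, I) = 16 + W
(-21 + 36*6) - Q(k(-4), 2) = (-21 + 36*6) - (16 - 4) = (-21 + 216) - 1*12 = 195 - 12 = 183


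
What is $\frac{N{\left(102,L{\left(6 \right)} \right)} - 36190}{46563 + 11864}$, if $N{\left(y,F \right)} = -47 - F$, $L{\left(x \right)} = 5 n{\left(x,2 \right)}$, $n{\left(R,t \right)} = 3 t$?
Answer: $- \frac{36267}{58427} \approx -0.62072$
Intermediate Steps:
$L{\left(x \right)} = 30$ ($L{\left(x \right)} = 5 \cdot 3 \cdot 2 = 5 \cdot 6 = 30$)
$\frac{N{\left(102,L{\left(6 \right)} \right)} - 36190}{46563 + 11864} = \frac{\left(-47 - 30\right) - 36190}{46563 + 11864} = \frac{\left(-47 - 30\right) - 36190}{58427} = \left(-77 - 36190\right) \frac{1}{58427} = \left(-36267\right) \frac{1}{58427} = - \frac{36267}{58427}$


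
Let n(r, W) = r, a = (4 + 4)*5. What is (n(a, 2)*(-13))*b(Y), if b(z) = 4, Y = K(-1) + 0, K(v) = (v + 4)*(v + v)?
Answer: -2080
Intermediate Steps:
K(v) = 2*v*(4 + v) (K(v) = (4 + v)*(2*v) = 2*v*(4 + v))
a = 40 (a = 8*5 = 40)
Y = -6 (Y = 2*(-1)*(4 - 1) + 0 = 2*(-1)*3 + 0 = -6 + 0 = -6)
(n(a, 2)*(-13))*b(Y) = (40*(-13))*4 = -520*4 = -2080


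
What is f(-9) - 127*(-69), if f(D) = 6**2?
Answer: 8799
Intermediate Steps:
f(D) = 36
f(-9) - 127*(-69) = 36 - 127*(-69) = 36 + 8763 = 8799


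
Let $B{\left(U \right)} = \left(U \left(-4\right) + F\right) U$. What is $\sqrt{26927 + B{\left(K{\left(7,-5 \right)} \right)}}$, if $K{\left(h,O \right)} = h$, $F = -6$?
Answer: $\sqrt{26689} \approx 163.37$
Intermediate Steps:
$B{\left(U \right)} = U \left(-6 - 4 U\right)$ ($B{\left(U \right)} = \left(U \left(-4\right) - 6\right) U = \left(- 4 U - 6\right) U = \left(-6 - 4 U\right) U = U \left(-6 - 4 U\right)$)
$\sqrt{26927 + B{\left(K{\left(7,-5 \right)} \right)}} = \sqrt{26927 - 14 \left(3 + 2 \cdot 7\right)} = \sqrt{26927 - 14 \left(3 + 14\right)} = \sqrt{26927 - 14 \cdot 17} = \sqrt{26927 - 238} = \sqrt{26689}$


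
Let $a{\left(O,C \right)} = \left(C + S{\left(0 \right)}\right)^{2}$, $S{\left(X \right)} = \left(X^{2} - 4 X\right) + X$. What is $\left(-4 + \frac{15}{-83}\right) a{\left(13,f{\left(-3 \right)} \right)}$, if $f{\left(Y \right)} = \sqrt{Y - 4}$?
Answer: $\frac{2429}{83} \approx 29.265$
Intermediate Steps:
$S{\left(X \right)} = X^{2} - 3 X$
$f{\left(Y \right)} = \sqrt{-4 + Y}$
$a{\left(O,C \right)} = C^{2}$ ($a{\left(O,C \right)} = \left(C + 0 \left(-3 + 0\right)\right)^{2} = \left(C + 0 \left(-3\right)\right)^{2} = \left(C + 0\right)^{2} = C^{2}$)
$\left(-4 + \frac{15}{-83}\right) a{\left(13,f{\left(-3 \right)} \right)} = \left(-4 + \frac{15}{-83}\right) \left(\sqrt{-4 - 3}\right)^{2} = \left(-4 + 15 \left(- \frac{1}{83}\right)\right) \left(\sqrt{-7}\right)^{2} = \left(-4 - \frac{15}{83}\right) \left(i \sqrt{7}\right)^{2} = \left(- \frac{347}{83}\right) \left(-7\right) = \frac{2429}{83}$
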